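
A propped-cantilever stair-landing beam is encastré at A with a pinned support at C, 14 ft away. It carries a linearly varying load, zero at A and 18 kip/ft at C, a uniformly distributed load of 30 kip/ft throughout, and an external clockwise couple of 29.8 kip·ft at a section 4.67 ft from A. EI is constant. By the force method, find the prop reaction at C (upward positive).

R_C = 228.6 kip

Release the roller at C. Primary structure: cantilever fixed at A.
Primary-structure tip deflection at C by superposition:
  triangular load, peak 18 at the free end: 11w₀L⁴/(120EI) = 63386/EI
  UDL 30: wL⁴/(8EI) = 144060/EI
  clockwise couple 29.8 at a = 4.67: M₀a(2L − a)/(2EI) = 1623/EI
  δ_0 = 209070/EI
Tip deflection under a unit load at C: L³/(3EI) = 914.7/EI.
The prop prevents deflection at C: R_C = δ_0/δ_{CC} = 209070/914.7 = 228.6 kip.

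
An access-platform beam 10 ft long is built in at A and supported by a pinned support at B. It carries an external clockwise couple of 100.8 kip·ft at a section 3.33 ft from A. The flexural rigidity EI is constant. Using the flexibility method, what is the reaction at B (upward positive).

Remove the prop at B; the released (primary) structure is a cantilever built in at A.
Primary-structure tip deflection at B by superposition:
  clockwise couple 100.8 at a = 3.33: M₀a(2L − a)/(2EI) = 2798/EI
Flexibility coefficient — unit upward force at B: δ_{BB} = L³/(3EI) = 333.3/EI.
The prop prevents deflection at B: R_B = δ_0/δ_{BB} = 2798/333.3 = 8.393 kip.

R_B = 8.393 kip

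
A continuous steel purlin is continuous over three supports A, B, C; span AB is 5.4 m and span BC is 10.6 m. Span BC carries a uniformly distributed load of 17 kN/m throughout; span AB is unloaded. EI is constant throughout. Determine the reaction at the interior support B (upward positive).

R_B = 134.3 kN

Take M_B as the redundant. Released structure: two simple spans AB and BC with a hinge at B.
End slopes at the hinge B, treating each span as simply supported:
  span BC: UDL 17: wL³/(24EI) = 843.6/EI
  relative rotation θ_0 = (0 + 843.6)/EI = 843.6/EI
A unit hogging moment at B produces rotation L₁/(3EI) + L₂/(3EI) = 5.333/EI.
Compatibility: M_B·(L₁+L₂)/(3EI) = θ_0, giving M_B = 158.2 kN·m (hogging).
Span AB, ΣM about A with M_B applied at B: R_B^{AB}·5.4 = 0 + 158.2, so R_B^{AB} = 29.29 kN and R_A = 0 − 29.29 = -29.29 kN.
Span BC, ΣM about C: R_B^{BC}·10.6 = 955.1 + 158.2, so R_B^{BC} = 105 kN and R_C = 180.2 − 105 = 75.18 kN.
R_B = 29.29 + 105 = 134.3 kN.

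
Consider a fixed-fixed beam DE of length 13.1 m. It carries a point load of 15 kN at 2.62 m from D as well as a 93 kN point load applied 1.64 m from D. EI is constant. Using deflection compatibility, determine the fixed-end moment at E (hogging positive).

Release both end moments; the primary structure is a simply-supported span DE with redundants M_D and M_E.
On the primary (simply-supported) span, the end slopes from the loading are:
  at D: point load 15 at a = 2.62: Pab(L + b)/(6LEI) = 123.6/EI
  at E: point load 15 at a = 2.62: Pab(L + a)/(6LEI) = 82.37/EI
  at D: point load 93 at a = 1.64: Pab(L + b)/(6LEI) = 546.2/EI
  at E: point load 93 at a = 1.64: Pab(L + a)/(6LEI) = 327.8/EI
  θ_D0 = 669.7/EI,  θ_E0 = 410.2/EI
Flexibility coefficients: a unit moment at one end gives L/(3EI) there and L/(6EI) at the far end, so f₁₁ = f₂₂ = 4.367/EI and f₁₂ = f₂₁ = 2.183/EI.
Compatibility — zero rotation at each built-in end:
  4.367 M_D + 2.183 M_E = 669.7
  2.183 M_D + 4.367 M_E = 410.2
Solving the pair gives M_D = 141.9 kN·m and M_E = 22.99 kN·m (hogging).

M_E = 22.99 kN·m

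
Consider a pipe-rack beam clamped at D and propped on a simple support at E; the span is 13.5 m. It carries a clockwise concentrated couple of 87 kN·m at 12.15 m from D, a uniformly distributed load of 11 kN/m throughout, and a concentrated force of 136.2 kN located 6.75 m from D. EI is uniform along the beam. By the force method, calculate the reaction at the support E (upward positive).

R_E = 107.8 kN

Release the roller at E. Primary structure: cantilever fixed at D.
Free-end deflection of the primary structure under the applied loading (downward +):
  clockwise couple 87 at a = 12.15: M₀a(2L − a)/(2EI) = 7849/EI
  UDL 11: wL⁴/(8EI) = 45671/EI
  point load 136.2 at a = 6.75: Pa²(3L − a)/(6EI) = 34907/EI
  δ_0 = 88426/EI
Flexibility coefficient — unit upward force at E: δ_{EE} = L³/(3EI) = 820.1/EI.
The prop prevents deflection at E: R_E = δ_0/δ_{EE} = 88426/820.1 = 107.8 kN.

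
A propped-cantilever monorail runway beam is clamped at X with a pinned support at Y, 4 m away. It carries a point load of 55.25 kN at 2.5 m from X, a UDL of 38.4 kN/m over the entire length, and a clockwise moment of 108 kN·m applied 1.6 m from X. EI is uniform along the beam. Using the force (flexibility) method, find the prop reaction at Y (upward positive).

R_Y = 109.1 kN

Release the roller at Y. Primary structure: cantilever fixed at X.
Deflection at Y on the released cantilever, summing each load's contribution:
  point load 55.25 at a = 2.5: Pa²(3L − a)/(6EI) = 546.7/EI
  UDL 38.4: wL⁴/(8EI) = 1229/EI
  clockwise couple 108 at a = 1.6: M₀a(2L − a)/(2EI) = 553/EI
  δ_0 = 2329/EI
Flexibility coefficient — unit upward force at Y: δ_{YY} = L³/(3EI) = 21.33/EI.
Compatibility at Y: δ_0 − R_Y·δ_{YY} = 0, so R_Y = 2329/21.33 = 109.1 kN.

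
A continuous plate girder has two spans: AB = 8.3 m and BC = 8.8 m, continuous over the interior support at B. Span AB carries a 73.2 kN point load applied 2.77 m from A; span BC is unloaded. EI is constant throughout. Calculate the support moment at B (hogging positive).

Release continuity at B by inserting a hinge; the redundant is the internal moment M_B. The primary structure is two simply-supported spans AB and BC.
End slopes at the hinge B, treating each span as simply supported:
  span AB: point load 73.2 at a = 2.77: Pab(L + a)/(6LEI) = 249.2/EI
  relative rotation θ_0 = (249.2 + 0)/EI = 249.2/EI
A unit hogging moment at B produces rotation L₁/(3EI) + L₂/(3EI) = 5.7/EI.
Compatibility: M_B·(L₁+L₂)/(3EI) = θ_0, giving M_B = 43.73 kN·m (hogging).

M_B = 43.73 kN·m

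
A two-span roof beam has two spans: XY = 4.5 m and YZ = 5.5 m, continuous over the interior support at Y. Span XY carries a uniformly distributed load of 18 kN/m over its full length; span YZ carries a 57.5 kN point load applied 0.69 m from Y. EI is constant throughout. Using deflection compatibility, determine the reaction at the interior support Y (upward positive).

R_Y = 106.3 kN

Take M_Y as the redundant. Released structure: two simple spans XY and YZ with a hinge at Y.
Rotations at Y on the released spans (each span's end-slope, ×1/EI):
  span XY: UDL 18: wL³/(24EI) = 68.34/EI
  span YZ: point load 57.5 at a = 0.69: Pab(L + b)/(6LEI) = 59.62/EI
  relative rotation θ_0 = (68.34 + 59.62)/EI = 128/EI
A unit hogging moment at Y produces rotation L₁/(3EI) + L₂/(3EI) = 3.333/EI.
Slope continuity at Y: θ_0 = M_Y·3.333/EI, so M_Y = 128/3.333 = 38.39 kN·m (hogging).
Span XY, ΣM about X with M_Y applied at Y: R_Y^{XY}·4.5 = 182.2 + 38.39, so R_Y^{XY} = 49.03 kN and R_X = 81 − 49.03 = 31.97 kN.
Span YZ, ΣM about Z: R_Y^{YZ}·5.5 = 276.6 + 38.39, so R_Y^{YZ} = 57.27 kN and R_Z = 57.5 − 57.27 = 0.2337 kN.
R_Y = 49.03 + 57.27 = 106.3 kN.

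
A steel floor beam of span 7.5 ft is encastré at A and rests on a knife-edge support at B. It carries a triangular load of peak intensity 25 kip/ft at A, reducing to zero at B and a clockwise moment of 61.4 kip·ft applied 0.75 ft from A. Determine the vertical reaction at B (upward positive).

Take the reaction at B as the redundant and release it; the primary structure is a cantilever fixed at A.
Primary-structure tip deflection at B by superposition:
  triangular load, peak 25 at the fixed end: w₀L⁴/(30EI) = 2637/EI
  clockwise couple 61.4 at a = 0.75: M₀a(2L − a)/(2EI) = 328.1/EI
  δ_0 = 2965/EI
Tip deflection under a unit load at B: L³/(3EI) = 140.6/EI.
Compatibility at B: δ_0 − R_B·δ_{BB} = 0, so R_B = 2965/140.6 = 21.08 kip.

R_B = 21.08 kip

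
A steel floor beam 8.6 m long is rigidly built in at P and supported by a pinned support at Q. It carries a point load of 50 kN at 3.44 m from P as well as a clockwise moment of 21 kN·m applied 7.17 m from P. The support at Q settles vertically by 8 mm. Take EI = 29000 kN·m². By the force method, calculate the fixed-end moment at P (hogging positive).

M_P = 82.34 kN·m

Choose R_Q as the redundant. The primary structure is the cantilever fixed at P.
Primary-structure tip deflection at Q by superposition:
  point load 50 at a = 3.44: Pa²(3L − a)/(6EI) = 2205/EI
  clockwise couple 21 at a = 7.17: M₀a(2L − a)/(2EI) = 755.1/EI
  δ_0 = 2960/EI
Flexibility coefficient — unit upward force at Q: δ_{QQ} = L³/(3EI) = 212/EI.
With EI = 29000 kN·m²: δ_0 = 0.10207 m and δ_{QQ} = 0.007311 m/kN.
Compatibility — the beam at Q must follow the support down by 0.008 m: δ_0 − R_Q·δ_{QQ} = 0.008, so R_Q = (0.10207 − 0.008)/0.007311 = 12.87 kN.
Moment equilibrium about P: M_P = Σ(load moments about P) − R_Q·L = 193 − 12.87×8.6 = 82.34 kN·m.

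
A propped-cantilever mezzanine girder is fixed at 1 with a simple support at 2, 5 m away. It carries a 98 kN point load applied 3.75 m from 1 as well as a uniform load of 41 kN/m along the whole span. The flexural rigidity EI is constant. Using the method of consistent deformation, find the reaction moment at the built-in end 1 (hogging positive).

Remove the prop at 2; the released (primary) structure is a cantilever built in at 1.
Free-end deflection of the primary structure under the applied loading (downward +):
  point load 98 at a = 3.75: Pa²(3L − a)/(6EI) = 2584/EI
  UDL 41: wL⁴/(8EI) = 3203/EI
  δ_0 = 5787/EI
Tip deflection under a unit load at 2: L³/(3EI) = 41.67/EI.
Compatibility at 2: δ_0 − R_2·δ_{22} = 0, so R_2 = 5787/41.67 = 138.9 kN.
Moment equilibrium about 1: M_1 = Σ(load moments about 1) − R_2·L = 880 − 138.9×5 = 185.5 kN·m.

M_1 = 185.5 kN·m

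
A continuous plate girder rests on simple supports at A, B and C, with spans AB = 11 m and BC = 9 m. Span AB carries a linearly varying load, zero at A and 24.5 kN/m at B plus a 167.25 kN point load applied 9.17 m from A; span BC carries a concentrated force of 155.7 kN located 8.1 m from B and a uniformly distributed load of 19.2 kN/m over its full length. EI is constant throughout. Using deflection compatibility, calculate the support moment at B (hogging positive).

M_B = 356.1 kN·m

Take M_B as the redundant. Released structure: two simple spans AB and BC with a hinge at B.
End slopes at the hinge B, treating each span as simply supported:
  span AB: triangular load, peak 24.5: w₀L³/(45EI) = 724.7/EI
  span AB: point load 167.25 at a = 9.17: Pab(L + a)/(6LEI) = 857.7/EI
  span BC: point load 155.7 at a = 8.1: Pab(L + b)/(6LEI) = 208.1/EI
  span BC: UDL 19.2: wL³/(24EI) = 583.2/EI
  relative rotation θ_0 = (1582 + 791.3)/EI = 2374/EI
A unit hogging moment at B produces rotation L₁/(3EI) + L₂/(3EI) = 6.667/EI.
Slope continuity at B: θ_0 = M_B·6.667/EI, so M_B = 2374/6.667 = 356.1 kN·m (hogging).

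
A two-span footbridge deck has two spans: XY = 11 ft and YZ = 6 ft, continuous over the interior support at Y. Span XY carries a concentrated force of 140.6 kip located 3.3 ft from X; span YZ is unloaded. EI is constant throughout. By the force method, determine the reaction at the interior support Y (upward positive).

R_Y = 77.37 kip

Release continuity at Y by inserting a hinge; the redundant is the internal moment M_Y. The primary structure is two simply-supported spans XY and YZ.
End slopes at the hinge Y, treating each span as simply supported:
  span XY: point load 140.6 at a = 3.3: Pab(L + a)/(6LEI) = 774.1/EI
  relative rotation θ_0 = (774.1 + 0)/EI = 774.1/EI
A unit hogging moment at Y produces rotation L₁/(3EI) + L₂/(3EI) = 5.667/EI.
Compatibility: M_Y·(L₁+L₂)/(3EI) = θ_0, giving M_Y = 136.6 kip·ft (hogging).
Span XY, ΣM about X with M_Y applied at Y: R_Y^{XY}·11 = 464 + 136.6, so R_Y^{XY} = 54.6 kip and R_X = 140.6 − 54.6 = 86 kip.
Span YZ, ΣM about Z: R_Y^{YZ}·6 = 0 + 136.6, so R_Y^{YZ} = 22.77 kip and R_Z = 0 − 22.77 = -22.77 kip.
R_Y = 54.6 + 22.77 = 77.37 kip.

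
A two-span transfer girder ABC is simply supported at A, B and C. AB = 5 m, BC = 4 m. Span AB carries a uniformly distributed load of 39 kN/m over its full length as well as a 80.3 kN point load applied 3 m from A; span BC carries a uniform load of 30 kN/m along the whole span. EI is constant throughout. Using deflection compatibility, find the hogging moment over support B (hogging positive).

M_B = 137.2 kN·m

Release continuity at B by inserting a hinge; the redundant is the internal moment M_B. The primary structure is two simply-supported spans AB and BC.
Rotations at B on the released spans (each span's end-slope, ×1/EI):
  span AB: UDL 39: wL³/(24EI) = 203.1/EI
  span AB: point load 80.3 at a = 3: Pab(L + a)/(6LEI) = 128.5/EI
  span BC: UDL 30: wL³/(24EI) = 80/EI
  relative rotation θ_0 = (331.6 + 80)/EI = 411.6/EI
A unit hogging moment at B produces rotation L₁/(3EI) + L₂/(3EI) = 3/EI.
Slope continuity at B: θ_0 = M_B·3/EI, so M_B = 411.6/3 = 137.2 kN·m (hogging).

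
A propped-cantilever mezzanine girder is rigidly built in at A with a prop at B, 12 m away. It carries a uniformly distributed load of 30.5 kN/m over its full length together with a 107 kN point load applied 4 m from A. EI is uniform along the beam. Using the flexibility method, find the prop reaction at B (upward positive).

R_B = 153.1 kN

Take the reaction at B as the redundant and release it; the primary structure is a cantilever fixed at A.
Free-end deflection of the primary structure under the applied loading (downward +):
  UDL 30.5: wL⁴/(8EI) = 79056/EI
  point load 107 at a = 4: Pa²(3L − a)/(6EI) = 9131/EI
  δ_0 = 88187/EI
Tip deflection under a unit load at B: L³/(3EI) = 576/EI.
The prop prevents deflection at B: R_B = δ_0/δ_{BB} = 88187/576 = 153.1 kN.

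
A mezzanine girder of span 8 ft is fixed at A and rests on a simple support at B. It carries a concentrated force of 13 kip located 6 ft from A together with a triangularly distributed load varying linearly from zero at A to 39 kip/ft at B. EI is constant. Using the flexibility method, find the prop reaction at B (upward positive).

R_B = 94.03 kip

Take the reaction at B as the redundant and release it; the primary structure is a cantilever fixed at A.
Deflection at B on the released cantilever, summing each load's contribution:
  point load 13 at a = 6: Pa²(3L − a)/(6EI) = 1404/EI
  triangular load, peak 39 at the free end: 11w₀L⁴/(120EI) = 14643/EI
  δ_0 = 16047/EI
Flexibility coefficient — unit upward force at B: δ_{BB} = L³/(3EI) = 170.7/EI.
The prop prevents deflection at B: R_B = δ_0/δ_{BB} = 16047/170.7 = 94.03 kip.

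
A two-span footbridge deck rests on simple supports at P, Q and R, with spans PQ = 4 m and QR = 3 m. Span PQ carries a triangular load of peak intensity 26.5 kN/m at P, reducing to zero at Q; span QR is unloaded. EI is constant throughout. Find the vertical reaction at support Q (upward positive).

Release continuity at Q by inserting a hinge; the redundant is the internal moment M_Q. The primary structure is two simply-supported spans PQ and QR.
End slopes at the hinge Q, treating each span as simply supported:
  span PQ: triangular load, peak 26.5: 7w₀L³/(360EI) = 32.98/EI
  relative rotation θ_0 = (32.98 + 0)/EI = 32.98/EI
A unit hogging moment at Q produces rotation L₁/(3EI) + L₂/(3EI) = 2.333/EI.
Slope continuity at Q: θ_0 = M_Q·2.333/EI, so M_Q = 32.98/2.333 = 14.13 kN·m (hogging).
Span PQ, ΣM about P with M_Q applied at Q: R_Q^{PQ}·4 = 70.67 + 14.13, so R_Q^{PQ} = 21.2 kN and R_P = 53 − 21.2 = 31.8 kN.
Span QR, ΣM about R: R_Q^{QR}·3 = 0 + 14.13, so R_Q^{QR} = 4.711 kN and R_R = 0 − 4.711 = -4.711 kN.
R_Q = 21.2 + 4.711 = 25.91 kN.

R_Q = 25.91 kN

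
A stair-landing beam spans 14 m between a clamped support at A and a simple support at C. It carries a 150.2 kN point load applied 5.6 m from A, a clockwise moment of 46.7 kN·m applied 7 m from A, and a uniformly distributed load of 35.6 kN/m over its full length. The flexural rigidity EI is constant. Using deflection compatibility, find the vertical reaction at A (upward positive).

R_A = 426.7 kN

Remove the prop at C; the released (primary) structure is a cantilever built in at A.
Free-end deflection of the primary structure under the applied loading (downward +):
  point load 150.2 at a = 5.6: Pa²(3L − a)/(6EI) = 28576/EI
  clockwise couple 46.7 at a = 7: M₀a(2L − a)/(2EI) = 3432/EI
  UDL 35.6: wL⁴/(8EI) = 170951/EI
  δ_0 = 202959/EI
Flexibility coefficient — unit upward force at C: δ_{CC} = L³/(3EI) = 914.7/EI.
The prop prevents deflection at C: R_C = δ_0/δ_{CC} = 202959/914.7 = 221.9 kN.
Vertical equilibrium: R_A = ΣP − R_C = 648.6 − 221.9 = 426.7 kN.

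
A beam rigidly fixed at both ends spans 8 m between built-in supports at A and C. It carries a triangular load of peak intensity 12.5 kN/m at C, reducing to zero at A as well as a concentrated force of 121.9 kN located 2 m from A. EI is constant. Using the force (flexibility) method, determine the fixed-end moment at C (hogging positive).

Take the two fixed-end moments M_A, M_C as redundants; the released structure is the simple span AC.
Simple-span end rotations at A and C under the given loads:
  at A: triangular load, peak 12.5: 7w₀L³/(360EI) = 124.4/EI
  at C: triangular load, peak 12.5: w₀L³/(45EI) = 142.2/EI
  at A: point load 121.9 at a = 2: Pab(L + b)/(6LEI) = 426.6/EI
  at C: point load 121.9 at a = 2: Pab(L + a)/(6LEI) = 304.8/EI
  θ_A0 = 551.1/EI,  θ_C0 = 447/EI
Flexibility coefficients: a unit moment at one end gives L/(3EI) there and L/(6EI) at the far end, so f₁₁ = f₂₂ = 2.667/EI and f₁₂ = f₂₁ = 1.333/EI.
Compatibility — zero rotation at each built-in end:
  2.667 M_A + 1.333 M_C = 551.1
  1.333 M_A + 2.667 M_C = 447
Solving the pair gives M_A = 163.8 kN·m and M_C = 85.71 kN·m (hogging).

M_C = 85.71 kN·m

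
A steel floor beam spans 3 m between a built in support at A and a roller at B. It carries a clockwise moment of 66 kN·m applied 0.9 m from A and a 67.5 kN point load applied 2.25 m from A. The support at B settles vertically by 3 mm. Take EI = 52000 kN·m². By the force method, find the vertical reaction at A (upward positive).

Release the roller at B. Primary structure: cantilever fixed at A.
Free-end deflection of the primary structure under the applied loading (downward +):
  clockwise couple 66 at a = 0.9: M₀a(2L − a)/(2EI) = 151.5/EI
  point load 67.5 at a = 2.25: Pa²(3L − a)/(6EI) = 384.4/EI
  δ_0 = 535.9/EI
Flexibility coefficient — unit upward force at B: δ_{BB} = L³/(3EI) = 9/EI.
With EI = 52000 kN·m²: δ_0 = 0.010306 m and δ_{BB} = 0.000173 m/kN.
Compatibility — the beam at B must follow the support down by 0.003 m: δ_0 − R_B·δ_{BB} = 0.003, so R_B = (0.010306 − 0.003)/0.000173 = 42.21 kN.
Vertical equilibrium: R_A = ΣP − R_B = 67.5 − 42.21 = 25.29 kN.

R_A = 25.29 kN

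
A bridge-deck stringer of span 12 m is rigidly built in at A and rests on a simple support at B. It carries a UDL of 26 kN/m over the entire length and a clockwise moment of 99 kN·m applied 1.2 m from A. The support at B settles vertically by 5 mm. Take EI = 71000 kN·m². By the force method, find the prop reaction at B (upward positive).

R_B = 118.7 kN

Take the reaction at B as the redundant and release it; the primary structure is a cantilever fixed at A.
Free-end deflection of the primary structure under the applied loading (downward +):
  UDL 26: wL⁴/(8EI) = 67392/EI
  clockwise couple 99 at a = 1.2: M₀a(2L − a)/(2EI) = 1354/EI
  δ_0 = 68746/EI
Tip deflection under a unit load at B: L³/(3EI) = 576/EI.
With EI = 71000 kN·m²: δ_0 = 0.96826 m and δ_{BB} = 0.008113 m/kN.
Compatibility — the beam at B must follow the support down by 0.005 m: δ_0 − R_B·δ_{BB} = 0.005, so R_B = (0.96826 − 0.005)/0.008113 = 118.7 kN.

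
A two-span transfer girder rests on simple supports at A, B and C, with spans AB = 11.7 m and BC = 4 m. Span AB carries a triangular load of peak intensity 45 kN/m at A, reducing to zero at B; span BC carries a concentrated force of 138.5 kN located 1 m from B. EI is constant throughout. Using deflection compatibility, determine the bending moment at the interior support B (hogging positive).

Take M_B as the redundant. Released structure: two simple spans AB and BC with a hinge at B.
End slopes at the hinge B, treating each span as simply supported:
  span AB: triangular load, peak 45: 7w₀L³/(360EI) = 1401/EI
  span BC: point load 138.5 at a = 1: Pab(L + b)/(6LEI) = 121.2/EI
  relative rotation θ_0 = (1401 + 121.2)/EI = 1523/EI
A unit hogging moment at B produces rotation L₁/(3EI) + L₂/(3EI) = 5.233/EI.
Compatibility: M_B·(L₁+L₂)/(3EI) = θ_0, giving M_B = 290.9 kN·m (hogging).

M_B = 290.9 kN·m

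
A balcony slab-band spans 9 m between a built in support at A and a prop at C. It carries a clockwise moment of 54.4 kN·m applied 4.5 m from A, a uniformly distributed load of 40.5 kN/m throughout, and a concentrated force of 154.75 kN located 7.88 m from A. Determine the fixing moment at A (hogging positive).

Choose R_C as the redundant. The primary structure is the cantilever fixed at A.
Primary-structure tip deflection at C by superposition:
  clockwise couple 54.4 at a = 4.5: M₀a(2L − a)/(2EI) = 1652/EI
  UDL 40.5: wL⁴/(8EI) = 33215/EI
  point load 154.75 at a = 7.88: Pa²(3L − a)/(6EI) = 30621/EI
  δ_0 = 65488/EI
Tip deflection under a unit load at C: L³/(3EI) = 243/EI.
Compatibility at C: δ_0 − R_C·δ_{CC} = 0, so R_C = 65488/243 = 269.5 kN.
Moment equilibrium about A: M_A = Σ(load moments about A) − R_C·L = 2914 − 269.5×9 = 488.6 kN·m.

M_A = 488.6 kN·m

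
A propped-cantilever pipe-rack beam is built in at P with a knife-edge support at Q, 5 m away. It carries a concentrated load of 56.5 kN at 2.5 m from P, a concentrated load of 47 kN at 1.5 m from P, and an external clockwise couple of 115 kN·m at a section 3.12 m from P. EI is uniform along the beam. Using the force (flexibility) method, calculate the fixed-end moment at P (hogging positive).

Choose R_Q as the redundant. The primary structure is the cantilever fixed at P.
Downward deflection at the released point Q due to the loads:
  point load 56.5 at a = 2.5: Pa²(3L − a)/(6EI) = 735.7/EI
  point load 47 at a = 1.5: Pa²(3L − a)/(6EI) = 237.9/EI
  clockwise couple 115 at a = 3.12: M₀a(2L − a)/(2EI) = 1234/EI
  δ_0 = 2208/EI
Flexibility coefficient — unit upward force at Q: δ_{QQ} = L³/(3EI) = 41.67/EI.
The prop prevents deflection at Q: R_Q = δ_0/δ_{QQ} = 2208/41.67 = 52.99 kN.
Moment equilibrium about P: M_P = Σ(load moments about P) − R_Q·L = 326.8 − 52.99×5 = 61.8 kN·m.

M_P = 61.8 kN·m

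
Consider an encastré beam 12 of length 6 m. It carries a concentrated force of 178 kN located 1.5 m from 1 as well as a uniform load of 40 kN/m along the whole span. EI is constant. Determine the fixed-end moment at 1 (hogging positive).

Take the two fixed-end moments M_1, M_2 as redundants; the released structure is the simple span 12.
On the primary (simply-supported) span, the end slopes from the loading are:
  at 1: point load 178 at a = 1.5: Pab(L + b)/(6LEI) = 350.4/EI
  at 2: point load 178 at a = 1.5: Pab(L + a)/(6LEI) = 250.3/EI
  at 1: UDL 40: wL³/(24EI) = 360/EI
  at 2: UDL 40: wL³/(24EI) = 360/EI
  θ_10 = 710.4/EI,  θ_20 = 610.3/EI
Flexibility coefficients: a unit moment at one end gives L/(3EI) there and L/(6EI) at the far end, so f₁₁ = f₂₂ = 2/EI and f₁₂ = f₂₁ = 1/EI.
Compatibility — zero rotation at each built-in end:
  2 M_1 + 1 M_2 = 710.4
  1 M_1 + 2 M_2 = 610.3
Solving the pair gives M_1 = 270.2 kN·m and M_2 = 170.1 kN·m (hogging).

M_1 = 270.2 kN·m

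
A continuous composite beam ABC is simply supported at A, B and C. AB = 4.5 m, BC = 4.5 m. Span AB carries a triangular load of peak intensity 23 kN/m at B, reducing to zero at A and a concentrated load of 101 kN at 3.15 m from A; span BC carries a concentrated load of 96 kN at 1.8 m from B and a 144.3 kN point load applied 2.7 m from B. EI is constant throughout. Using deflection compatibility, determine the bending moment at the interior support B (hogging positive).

M_B = 152.1 kN·m

Insert a hinge at B; M_B is the redundant, and each span becomes simply supported.
Discontinuity in slope at B on the released structure — sum the simple-span end rotations:
  span AB: triangular load, peak 23: w₀L³/(45EI) = 46.58/EI
  span AB: point load 101 at a = 3.15: Pab(L + a)/(6LEI) = 121.7/EI
  span BC: point load 96 at a = 1.8: Pab(L + b)/(6LEI) = 124.4/EI
  span BC: point load 144.3 at a = 2.7: Pab(L + b)/(6LEI) = 163.6/EI
  relative rotation θ_0 = (168.3 + 288.1)/EI = 456.3/EI
A unit hogging moment at B produces rotation L₁/(3EI) + L₂/(3EI) = 3/EI.
Slope continuity at B: θ_0 = M_B·3/EI, so M_B = 456.3/3 = 152.1 kN·m (hogging).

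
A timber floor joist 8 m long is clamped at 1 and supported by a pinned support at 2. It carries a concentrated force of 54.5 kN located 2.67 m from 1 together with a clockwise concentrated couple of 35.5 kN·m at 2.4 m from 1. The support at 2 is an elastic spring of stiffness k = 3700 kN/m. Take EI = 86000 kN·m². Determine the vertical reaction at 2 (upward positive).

Remove the prop at 2; the released (primary) structure is a cantilever built in at 1.
Primary-structure tip deflection at 2 by superposition:
  point load 54.5 at a = 2.67: Pa²(3L − a)/(6EI) = 1381/EI
  clockwise couple 35.5 at a = 2.4: M₀a(2L − a)/(2EI) = 579.4/EI
  δ_0 = 1961/EI
Tip deflection under a unit load at 2: L³/(3EI) = 170.7/EI.
With EI = 86000 kN·m²: δ_0 = 0.022797 m and δ_{22} = 0.001984 m/kN.
Compatibility — the spring shortens by R_2/k under the reaction it provides: δ_0 − R_2·δ_{22} = R_2/k. With 1/k = 0.00027 m/kN, R_2 = δ_0 / (δ_{22} + 1/k) = 0.022797 / (0.001984 + 0.00027) = 10.11 kN.

R_2 = 10.11 kN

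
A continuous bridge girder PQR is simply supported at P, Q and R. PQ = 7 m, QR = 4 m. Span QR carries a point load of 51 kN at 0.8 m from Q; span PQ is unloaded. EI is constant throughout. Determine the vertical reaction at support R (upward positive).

Take M_Q as the redundant. Released structure: two simple spans PQ and QR with a hinge at Q.
Rotations at Q on the released spans (each span's end-slope, ×1/EI):
  span QR: point load 51 at a = 0.8: Pab(L + b)/(6LEI) = 39.17/EI
  relative rotation θ_0 = (0 + 39.17)/EI = 39.17/EI
A unit hogging moment at Q produces rotation L₁/(3EI) + L₂/(3EI) = 3.667/EI.
Slope continuity at Q: θ_0 = M_Q·3.667/EI, so M_Q = 39.17/3.667 = 10.68 kN·m (hogging).
Span QR, ΣM about R: R_Q^{QR}·4 = 163.2 + 10.68, so R_Q^{QR} = 43.47 kN and R_R = 51 − 43.47 = 7.529 kN.

R_R = 7.529 kN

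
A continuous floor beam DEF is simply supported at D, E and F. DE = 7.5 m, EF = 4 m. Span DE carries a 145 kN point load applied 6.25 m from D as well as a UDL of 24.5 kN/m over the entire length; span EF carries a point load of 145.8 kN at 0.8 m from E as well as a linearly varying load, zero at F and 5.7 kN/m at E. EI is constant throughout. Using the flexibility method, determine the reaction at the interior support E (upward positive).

Release continuity at E by inserting a hinge; the redundant is the internal moment M_E. The primary structure is two simply-supported spans DE and EF.
Rotations at E on the released spans (each span's end-slope, ×1/EI):
  span DE: point load 145 at a = 6.25: Pab(L + a)/(6LEI) = 346.1/EI
  span DE: UDL 24.5: wL³/(24EI) = 430.7/EI
  span EF: point load 145.8 at a = 0.8: Pab(L + b)/(6LEI) = 112/EI
  span EF: triangular load, peak 5.7: w₀L³/(45EI) = 8.107/EI
  relative rotation θ_0 = (776.8 + 120.1)/EI = 896.9/EI
A unit hogging moment at E produces rotation L₁/(3EI) + L₂/(3EI) = 3.833/EI.
Compatibility: M_E·(L₁+L₂)/(3EI) = θ_0, giving M_E = 234 kN·m (hogging).
Span DE, ΣM about D with M_E applied at E: R_E^{DE}·7.5 = 1595 + 234, so R_E^{DE} = 243.9 kN and R_D = 328.8 − 243.9 = 84.85 kN.
Span EF, ΣM about F: R_E^{EF}·4 = 497 + 234, so R_E^{EF} = 182.7 kN and R_F = 157.2 − 182.7 = -25.53 kN.
R_E = 243.9 + 182.7 = 426.6 kN.

R_E = 426.6 kN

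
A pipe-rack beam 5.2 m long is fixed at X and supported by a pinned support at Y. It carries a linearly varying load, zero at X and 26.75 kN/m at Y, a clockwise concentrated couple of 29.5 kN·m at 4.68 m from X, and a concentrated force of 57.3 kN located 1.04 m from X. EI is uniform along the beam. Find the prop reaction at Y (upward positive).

Take the reaction at Y as the redundant and release it; the primary structure is a cantilever fixed at X.
Free-end deflection of the primary structure under the applied loading (downward +):
  triangular load, peak 26.75 at the free end: 11w₀L⁴/(120EI) = 1793/EI
  clockwise couple 29.5 at a = 4.68: M₀a(2L − a)/(2EI) = 394.9/EI
  point load 57.3 at a = 1.04: Pa²(3L − a)/(6EI) = 150.4/EI
  δ_0 = 2338/EI
Tip deflection under a unit load at Y: L³/(3EI) = 46.87/EI.
The prop prevents deflection at Y: R_Y = δ_0/δ_{YY} = 2338/46.87 = 49.89 kN.

R_Y = 49.89 kN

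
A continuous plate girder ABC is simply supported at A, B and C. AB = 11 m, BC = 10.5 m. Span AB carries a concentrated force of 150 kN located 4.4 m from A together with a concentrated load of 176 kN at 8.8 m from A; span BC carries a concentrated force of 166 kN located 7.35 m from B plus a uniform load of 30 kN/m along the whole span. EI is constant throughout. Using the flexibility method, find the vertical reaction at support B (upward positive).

Insert a hinge at B; M_B is the redundant, and each span becomes simply supported.
Rotations at B on the released spans (each span's end-slope, ×1/EI):
  span AB: point load 150 at a = 4.4: Pab(L + a)/(6LEI) = 1016/EI
  span AB: point load 176 at a = 8.8: Pab(L + a)/(6LEI) = 1022/EI
  span BC: point load 166 at a = 7.35: Pab(L + b)/(6LEI) = 832.7/EI
  span BC: UDL 30: wL³/(24EI) = 1447/EI
  relative rotation θ_0 = (2039 + 2280)/EI = 4318/EI
A unit hogging moment at B produces rotation L₁/(3EI) + L₂/(3EI) = 7.167/EI.
Slope continuity at B: θ_0 = M_B·7.167/EI, so M_B = 4318/7.167 = 602.6 kN·m (hogging).
Span AB, ΣM about A with M_B applied at B: R_B^{AB}·11 = 2209 + 602.6, so R_B^{AB} = 255.6 kN and R_A = 326 − 255.6 = 70.42 kN.
Span BC, ΣM about C: R_B^{BC}·10.5 = 2177 + 602.6, so R_B^{BC} = 264.7 kN and R_C = 481 − 264.7 = 216.3 kN.
R_B = 255.6 + 264.7 = 520.3 kN.

R_B = 520.3 kN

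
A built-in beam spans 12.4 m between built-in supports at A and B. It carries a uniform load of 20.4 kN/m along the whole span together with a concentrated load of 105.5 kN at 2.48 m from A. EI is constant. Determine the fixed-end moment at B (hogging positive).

M_B = 303.3 kN·m

Take the two fixed-end moments M_A, M_B as redundants; the released structure is the simple span AB.
End rotations of the released simple span under the applied load (×1/EI):
  at A: UDL 20.4: wL³/(24EI) = 1621/EI
  at B: UDL 20.4: wL³/(24EI) = 1621/EI
  at A: point load 105.5 at a = 2.48: Pab(L + b)/(6LEI) = 778.6/EI
  at B: point load 105.5 at a = 2.48: Pab(L + a)/(6LEI) = 519.1/EI
  θ_A0 = 2399/EI,  θ_B0 = 2140/EI
Flexibility coefficients: a unit moment at one end gives L/(3EI) there and L/(6EI) at the far end, so f₁₁ = f₂₂ = 4.133/EI and f₁₂ = f₂₁ = 2.067/EI.
Compatibility — zero rotation at each built-in end:
  4.133 M_A + 2.067 M_B = 2399
  2.067 M_A + 4.133 M_B = 2140
Solving the pair gives M_A = 428.8 kN·m and M_B = 303.3 kN·m (hogging).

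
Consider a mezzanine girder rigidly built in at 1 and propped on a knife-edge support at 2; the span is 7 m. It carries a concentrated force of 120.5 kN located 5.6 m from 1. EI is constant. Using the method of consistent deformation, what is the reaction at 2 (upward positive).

R_2 = 84.83 kN

Remove the prop at 2; the released (primary) structure is a cantilever built in at 1.
Free-end deflection of the primary structure under the applied loading (downward +):
  point load 120.5 at a = 5.6: Pa²(3L − a)/(6EI) = 9699/EI
Flexibility coefficient — unit upward force at 2: δ_{22} = L³/(3EI) = 114.3/EI.
The prop prevents deflection at 2: R_2 = δ_0/δ_{22} = 9699/114.3 = 84.83 kN.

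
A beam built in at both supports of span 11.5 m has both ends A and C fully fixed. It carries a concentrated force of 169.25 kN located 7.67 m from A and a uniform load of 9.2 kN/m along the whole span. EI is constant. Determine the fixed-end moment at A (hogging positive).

M_A = 245.4 kN·m

Release both end moments; the primary structure is a simply-supported span AC with redundants M_A and M_C.
End rotations of the released simple span under the applied load (×1/EI):
  at A: point load 169.25 at a = 7.67: Pab(L + b)/(6LEI) = 1105/EI
  at C: point load 169.25 at a = 7.67: Pab(L + a)/(6LEI) = 1381/EI
  at A: UDL 9.2: wL³/(24EI) = 583/EI
  at C: UDL 9.2: wL³/(24EI) = 583/EI
  θ_A0 = 1688/EI,  θ_C0 = 1964/EI
Flexibility coefficients: a unit moment at one end gives L/(3EI) there and L/(6EI) at the far end, so f₁₁ = f₂₂ = 3.833/EI and f₁₂ = f₂₁ = 1.917/EI.
Compatibility — zero rotation at each built-in end:
  3.833 M_A + 1.917 M_C = 1688
  1.917 M_A + 3.833 M_C = 1964
Solving the pair gives M_A = 245.4 kN·m and M_C = 389.7 kN·m (hogging).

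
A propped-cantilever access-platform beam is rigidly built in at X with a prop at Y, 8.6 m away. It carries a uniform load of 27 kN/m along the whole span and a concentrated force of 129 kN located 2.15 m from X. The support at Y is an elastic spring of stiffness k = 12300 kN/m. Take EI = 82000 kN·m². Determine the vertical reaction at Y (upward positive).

Release the roller at Y. Primary structure: cantilever fixed at X.
Downward deflection at the released point Y due to the loads:
  UDL 27: wL⁴/(8EI) = 18462/EI
  point load 129 at a = 2.15: Pa²(3L − a)/(6EI) = 2350/EI
  δ_0 = 20812/EI
Flexibility coefficient — unit upward force at Y: δ_{YY} = L³/(3EI) = 212/EI.
With EI = 82000 kN·m²: δ_0 = 0.2538 m and δ_{YY} = 0.002586 m/kN.
Compatibility — the spring shortens by R_Y/k under the reaction it provides: δ_0 − R_Y·δ_{YY} = R_Y/k. With 1/k = 0.000081 m/kN, R_Y = δ_0 / (δ_{YY} + 1/k) = 0.2538 / (0.002586 + 0.000081) = 95.17 kN.

R_Y = 95.17 kN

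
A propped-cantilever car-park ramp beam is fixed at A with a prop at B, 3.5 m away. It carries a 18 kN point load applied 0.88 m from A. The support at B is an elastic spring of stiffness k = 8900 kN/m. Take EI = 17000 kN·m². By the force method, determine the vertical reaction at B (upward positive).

Take the reaction at B as the redundant and release it; the primary structure is a cantilever fixed at A.
Free-end deflection of the primary structure under the applied loading (downward +):
  point load 18 at a = 0.88: Pa²(3L − a)/(6EI) = 22.35/EI
Flexibility coefficient — unit upward force at B: δ_{BB} = L³/(3EI) = 14.29/EI.
With EI = 17000 kN·m²: δ_0 = 0.001315 m and δ_{BB} = 0.000841 m/kN.
Compatibility — the spring shortens by R_B/k under the reaction it provides: δ_0 − R_B·δ_{BB} = R_B/k. With 1/k = 0.000112 m/kN, R_B = δ_0 / (δ_{BB} + 1/k) = 0.001315 / (0.000841 + 0.000112) = 1.379 kN.

R_B = 1.379 kN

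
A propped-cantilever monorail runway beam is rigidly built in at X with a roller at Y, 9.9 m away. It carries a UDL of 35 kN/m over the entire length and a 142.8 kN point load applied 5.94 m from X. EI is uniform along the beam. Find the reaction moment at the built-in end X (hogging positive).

M_X = 666.3 kN·m

Choose R_Y as the redundant. The primary structure is the cantilever fixed at X.
Primary-structure tip deflection at Y by superposition:
  UDL 35: wL⁴/(8EI) = 42026/EI
  point load 142.8 at a = 5.94: Pa²(3L − a)/(6EI) = 19952/EI
  δ_0 = 61979/EI
Flexibility coefficient — unit upward force at Y: δ_{YY} = L³/(3EI) = 323.4/EI.
Compatibility at Y: δ_0 − R_Y·δ_{YY} = 0, so R_Y = 61979/323.4 = 191.6 kN.
Moment equilibrium about X: M_X = Σ(load moments about X) − R_Y·L = 2563 − 191.6×9.9 = 666.3 kN·m.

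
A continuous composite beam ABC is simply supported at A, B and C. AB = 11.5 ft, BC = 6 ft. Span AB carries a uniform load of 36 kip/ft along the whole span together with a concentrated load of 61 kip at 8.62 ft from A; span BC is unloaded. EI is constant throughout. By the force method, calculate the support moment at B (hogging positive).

M_B = 466.8 kip·ft

Insert a hinge at B; M_B is the redundant, and each span becomes simply supported.
Rotations at B on the released spans (each span's end-slope, ×1/EI):
  span AB: UDL 36: wL³/(24EI) = 2281/EI
  span AB: point load 61 at a = 8.62: Pab(L + a)/(6LEI) = 441.6/EI
  relative rotation θ_0 = (2723 + 0)/EI = 2723/EI
A unit hogging moment at B produces rotation L₁/(3EI) + L₂/(3EI) = 5.833/EI.
Compatibility: M_B·(L₁+L₂)/(3EI) = θ_0, giving M_B = 466.8 kip·ft (hogging).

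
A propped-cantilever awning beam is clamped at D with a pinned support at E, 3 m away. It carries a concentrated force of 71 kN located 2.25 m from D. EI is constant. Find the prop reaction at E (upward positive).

Remove the prop at E; the released (primary) structure is a cantilever built in at D.
Free-end deflection of the primary structure under the applied loading (downward +):
  point load 71 at a = 2.25: Pa²(3L − a)/(6EI) = 404.4/EI
Flexibility coefficient — unit upward force at E: δ_{EE} = L³/(3EI) = 9/EI.
The prop prevents deflection at E: R_E = δ_0/δ_{EE} = 404.4/9 = 44.93 kN.

R_E = 44.93 kN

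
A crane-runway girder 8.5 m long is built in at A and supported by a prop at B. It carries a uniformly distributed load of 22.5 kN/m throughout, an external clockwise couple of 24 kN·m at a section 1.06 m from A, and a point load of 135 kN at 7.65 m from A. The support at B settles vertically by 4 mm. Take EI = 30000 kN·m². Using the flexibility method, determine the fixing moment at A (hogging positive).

M_A = 280.6 kN·m

Take the reaction at B as the redundant and release it; the primary structure is a cantilever fixed at A.
Downward deflection at the released point B due to the loads:
  UDL 22.5: wL⁴/(8EI) = 14681/EI
  clockwise couple 24 at a = 1.06: M₀a(2L − a)/(2EI) = 202.8/EI
  point load 135 at a = 7.65: Pa²(3L − a)/(6EI) = 23504/EI
  δ_0 = 38388/EI
Tip deflection under a unit load at B: L³/(3EI) = 204.7/EI.
With EI = 30000 kN·m²: δ_0 = 1.2796 m and δ_{BB} = 0.006824 m/kN.
Compatibility — the beam at B must follow the support down by 0.004 m: δ_0 − R_B·δ_{BB} = 0.004, so R_B = (1.2796 − 0.004)/0.006824 = 186.9 kN.
Moment equilibrium about A: M_A = Σ(load moments about A) − R_B·L = 1870 − 186.9×8.5 = 280.6 kN·m.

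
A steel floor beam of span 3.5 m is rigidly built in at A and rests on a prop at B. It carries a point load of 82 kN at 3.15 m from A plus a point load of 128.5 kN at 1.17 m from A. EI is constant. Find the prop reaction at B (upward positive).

R_B = 88.88 kN

Choose R_B as the redundant. The primary structure is the cantilever fixed at A.
Downward deflection at the released point B due to the loads:
  point load 82 at a = 3.15: Pa²(3L − a)/(6EI) = 996.7/EI
  point load 128.5 at a = 1.17: Pa²(3L − a)/(6EI) = 273.5/EI
  δ_0 = 1270/EI
Flexibility coefficient — unit upward force at B: δ_{BB} = L³/(3EI) = 14.29/EI.
The prop prevents deflection at B: R_B = δ_0/δ_{BB} = 1270/14.29 = 88.88 kN.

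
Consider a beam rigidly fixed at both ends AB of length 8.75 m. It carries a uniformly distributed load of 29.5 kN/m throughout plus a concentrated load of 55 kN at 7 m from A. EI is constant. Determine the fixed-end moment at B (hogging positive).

Take the two fixed-end moments M_A, M_B as redundants; the released structure is the simple span AB.
End rotations of the released simple span under the applied load (×1/EI):
  at A: UDL 29.5: wL³/(24EI) = 823.4/EI
  at B: UDL 29.5: wL³/(24EI) = 823.4/EI
  at A: point load 55 at a = 7: Pab(L + b)/(6LEI) = 134.8/EI
  at B: point load 55 at a = 7: Pab(L + a)/(6LEI) = 202.1/EI
  θ_A0 = 958.2/EI,  θ_B0 = 1026/EI
Flexibility coefficients: a unit moment at one end gives L/(3EI) there and L/(6EI) at the far end, so f₁₁ = f₂₂ = 2.917/EI and f₁₂ = f₂₁ = 1.458/EI.
Compatibility — zero rotation at each built-in end:
  2.917 M_A + 1.458 M_B = 958.2
  1.458 M_A + 2.917 M_B = 1026
Solving the pair gives M_A = 203.6 kN·m and M_B = 249.8 kN·m (hogging).

M_B = 249.8 kN·m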